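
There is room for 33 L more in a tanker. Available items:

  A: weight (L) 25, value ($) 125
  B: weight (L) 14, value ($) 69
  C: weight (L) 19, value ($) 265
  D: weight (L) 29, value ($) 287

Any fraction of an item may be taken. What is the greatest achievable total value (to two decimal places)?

Greedy by value/weight ratio, highest first.
Ratios (sorted): C 13.95, D 9.90, A 5.00, B 4.93
take C (19 @ 265); take 14/29 of D → 138.55. Capacity used 33/33.
Total value = 403.55

403.55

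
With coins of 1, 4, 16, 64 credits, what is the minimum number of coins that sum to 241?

241 − 3×64→49 − 3×16→1 − 1×1→0
Total coins = 3 + 3 + 1 = 7

7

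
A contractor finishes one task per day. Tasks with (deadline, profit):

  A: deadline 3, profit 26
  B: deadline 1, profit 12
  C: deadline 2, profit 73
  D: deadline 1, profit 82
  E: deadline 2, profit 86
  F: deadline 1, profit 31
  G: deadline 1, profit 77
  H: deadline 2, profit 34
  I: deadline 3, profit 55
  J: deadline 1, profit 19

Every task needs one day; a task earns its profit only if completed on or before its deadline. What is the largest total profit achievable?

Sort by profit descending; place each in the latest free slot ≤ its deadline.
Profit order: E=86 D=82 G=77 C=73 I=55 H=34 F=31 A=26 J=19 B=12
Assign: E→slot 2, D→slot 1, G skipped, C skipped, I→slot 3, H skipped, F skipped, A skipped, J skipped, B skipped.
Slots: [1:D] [2:E] [3:I]
Profit = 82 + 86 + 55 = 223

223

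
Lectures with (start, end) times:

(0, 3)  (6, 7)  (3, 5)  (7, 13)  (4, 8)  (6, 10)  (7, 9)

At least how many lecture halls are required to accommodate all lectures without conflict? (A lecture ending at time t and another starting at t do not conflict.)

4

starts: [0, 3, 4, 6, 6, 7, 7]
ends:   [3, 5, 7, 8, 9, 10, 13]
s0→1 e3→0 s3→1 s4→2 e5→1 s6→2 s6→3 e7→2 s7→3 s7→4  — peak 4.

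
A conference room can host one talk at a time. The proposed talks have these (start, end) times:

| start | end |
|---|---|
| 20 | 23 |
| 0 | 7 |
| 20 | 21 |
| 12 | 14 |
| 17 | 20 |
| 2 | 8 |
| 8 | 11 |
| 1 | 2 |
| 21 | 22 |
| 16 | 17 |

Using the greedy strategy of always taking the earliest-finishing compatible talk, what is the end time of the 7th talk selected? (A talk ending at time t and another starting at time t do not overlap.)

Sorted by end: (1,2)  (0,7)  (2,8)  (8,11)  (12,14)  (16,17)  (17,20)  (20,21)  (21,22)  (20,23)
take (1,2); skip (0,7); take (2,8); take (8,11); take (12,14); take (16,17); take (17,20); take (20,21); take (21,22).
Selected: (1,2) (2,8) (8,11) (12,14) (16,17) (17,20) (20,21) (21,22)

21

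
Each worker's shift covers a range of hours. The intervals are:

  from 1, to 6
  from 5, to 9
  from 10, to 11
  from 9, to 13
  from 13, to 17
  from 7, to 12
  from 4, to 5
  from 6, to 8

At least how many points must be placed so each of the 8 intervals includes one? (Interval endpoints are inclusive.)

4

By right end: [4,5]  [1,6]  [6,8]  [5,9]  [10,11]  [7,12]  [9,13]  [13,17]
[4,5] uncovered → point at 5; [6,8] uncovered → point at 8; [10,11] uncovered → point at 11; [13,17] uncovered → point at 17.
Points: 5, 8, 11, 17 (4 total).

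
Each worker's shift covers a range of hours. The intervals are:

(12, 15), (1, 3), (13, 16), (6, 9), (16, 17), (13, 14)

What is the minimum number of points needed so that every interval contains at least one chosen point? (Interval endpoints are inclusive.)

Sort by right endpoint; whenever an interval is uncovered, place a point at its right end.
By right end: [1,3]  [6,9]  [13,14]  [12,15]  [13,16]  [16,17]
[1,3] uncovered → point at 3; [6,9] uncovered → point at 9; [13,14] uncovered → point at 14; [16,17] uncovered → point at 17.
Points: 3, 9, 14, 17 (4 total).

4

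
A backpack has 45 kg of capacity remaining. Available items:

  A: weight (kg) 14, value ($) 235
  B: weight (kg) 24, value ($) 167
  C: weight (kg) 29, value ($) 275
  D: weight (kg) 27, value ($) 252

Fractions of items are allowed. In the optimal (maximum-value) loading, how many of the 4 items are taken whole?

2

Ratios (sorted): A 16.79, C 9.48, D 9.33, B 6.96
take A (14 @ 235); take C (29 @ 275); take 2/27 of D → 18.67. Capacity used 45/45.
2 item(s) taken whole; one partial (take 2/27 of D).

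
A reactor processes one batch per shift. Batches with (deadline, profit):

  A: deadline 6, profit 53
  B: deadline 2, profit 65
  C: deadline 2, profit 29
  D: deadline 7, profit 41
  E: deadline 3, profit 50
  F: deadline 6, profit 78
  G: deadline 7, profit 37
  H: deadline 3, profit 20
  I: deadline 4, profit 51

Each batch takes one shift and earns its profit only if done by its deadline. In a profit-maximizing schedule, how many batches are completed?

Take jobs in profit order; each goes to the latest open slot no later than its deadline.
Profit order: F=78 B=65 A=53 I=51 E=50 D=41 G=37 C=29 H=20
Assign: F→slot 6, B→slot 2, A→slot 5, I→slot 4, E→slot 3, D→slot 7, G→slot 1, C skipped, H skipped.
Slots: [1:G] [2:B] [3:E] [4:I] [5:A] [6:F] [7:D]
7 of 9 scheduled.

7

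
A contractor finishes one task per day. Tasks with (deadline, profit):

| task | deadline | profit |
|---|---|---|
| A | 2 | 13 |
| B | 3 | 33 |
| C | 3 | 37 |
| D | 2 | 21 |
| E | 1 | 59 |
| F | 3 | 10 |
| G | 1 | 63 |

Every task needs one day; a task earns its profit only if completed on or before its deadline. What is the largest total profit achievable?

Sort by profit descending; place each in the latest free slot ≤ its deadline.
Profit order: G=63 E=59 C=37 B=33 D=21 A=13 F=10
Assign: G→slot 1, E skipped, C→slot 3, B→slot 2, D skipped, A skipped, F skipped.
Slots: [1:G] [2:B] [3:C]
Profit = 63 + 33 + 37 = 133

133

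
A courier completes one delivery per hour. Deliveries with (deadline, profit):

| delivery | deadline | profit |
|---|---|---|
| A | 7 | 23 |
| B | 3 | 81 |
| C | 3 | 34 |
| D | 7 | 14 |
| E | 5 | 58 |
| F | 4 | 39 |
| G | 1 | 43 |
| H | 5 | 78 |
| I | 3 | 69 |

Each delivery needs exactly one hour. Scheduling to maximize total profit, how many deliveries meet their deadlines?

7

Sort by profit descending; place each in the latest free slot ≤ its deadline.
By profit: B(d3,81), H(d5,78), I(d3,69), E(d5,58), G(d1,43), F(d4,39), C(d3,34), A(d7,23), D(d7,14)
B→slot 3; H→slot 5; I→slot 2; E→slot 4; G→slot 1; F skipped; C skipped; A→slot 7; D→slot 6.
7 of 9 scheduled.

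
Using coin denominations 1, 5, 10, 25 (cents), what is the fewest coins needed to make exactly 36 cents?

3

36 = 1×25 + 1×10 + 1×1
Total coins = 1 + 1 + 1 = 3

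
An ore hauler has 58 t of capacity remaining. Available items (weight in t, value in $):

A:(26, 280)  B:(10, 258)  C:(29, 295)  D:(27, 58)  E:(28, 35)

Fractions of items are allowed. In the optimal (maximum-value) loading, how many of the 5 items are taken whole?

Greedy by value/weight ratio, highest first.
Order: B (258/10=25.80) > A (280/26=10.77) > C (295/29=10.17) > D (58/27=2.15) > E (35/28=1.25)
Fill: take B (10 @ 258) → take A (26 @ 280) → take 22/29 of C → 223.79; 58/58 used.
2 item(s) taken whole; one partial (take 22/29 of C).

2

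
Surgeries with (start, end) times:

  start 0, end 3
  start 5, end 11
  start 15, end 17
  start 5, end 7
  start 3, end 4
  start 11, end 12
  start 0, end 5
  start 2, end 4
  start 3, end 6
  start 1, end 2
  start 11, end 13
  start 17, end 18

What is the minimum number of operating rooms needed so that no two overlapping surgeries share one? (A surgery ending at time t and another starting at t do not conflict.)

4

Events (time:±→running): 0:+→1 0:+→2 1:+→3 2:-→2 2:+→3 3:-→2 3:+→3 3:+→4 … peak 4.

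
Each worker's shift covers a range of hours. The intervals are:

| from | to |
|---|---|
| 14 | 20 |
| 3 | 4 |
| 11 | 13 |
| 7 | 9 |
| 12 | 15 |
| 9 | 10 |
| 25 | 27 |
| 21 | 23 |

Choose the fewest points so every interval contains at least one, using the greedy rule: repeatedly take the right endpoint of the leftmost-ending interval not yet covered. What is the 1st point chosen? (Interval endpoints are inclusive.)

Process intervals by earliest right end; each time one isn't hit yet, stab at its right endpoint.
By right end: [3,4]  [7,9]  [9,10]  [11,13]  [12,15]  [14,20]  [21,23]  [25,27]
[3,4] uncovered → point at 4; [7,9] uncovered → point at 9; [11,13] uncovered → point at 13; [14,20] uncovered → point at 20; [21,23] uncovered → point at 23; [25,27] uncovered → point at 27.
Points: 4, 9, 13, 20, 23, 27 (6 total).

4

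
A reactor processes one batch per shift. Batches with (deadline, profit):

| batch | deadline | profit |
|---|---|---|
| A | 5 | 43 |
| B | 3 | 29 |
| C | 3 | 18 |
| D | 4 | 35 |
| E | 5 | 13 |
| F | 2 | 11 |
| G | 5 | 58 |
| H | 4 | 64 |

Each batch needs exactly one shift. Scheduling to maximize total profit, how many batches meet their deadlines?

5

Sort by profit descending; place each in the latest free slot ≤ its deadline.
By profit: H(d4,64), G(d5,58), A(d5,43), D(d4,35), B(d3,29), C(d3,18), E(d5,13), F(d2,11)
H→slot 4; G→slot 5; A→slot 3; D→slot 2; B→slot 1; C skipped; E skipped; F skipped.
5 of 8 scheduled.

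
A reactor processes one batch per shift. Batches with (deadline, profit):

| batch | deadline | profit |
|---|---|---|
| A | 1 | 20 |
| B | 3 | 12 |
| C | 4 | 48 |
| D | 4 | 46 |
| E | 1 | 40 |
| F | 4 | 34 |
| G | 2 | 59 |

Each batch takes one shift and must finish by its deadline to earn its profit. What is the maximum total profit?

Sort by profit descending; place each in the latest free slot ≤ its deadline.
Profit order: G=59 C=48 D=46 E=40 F=34 A=20 B=12
Assign: G→slot 2, C→slot 4, D→slot 3, E→slot 1, F skipped, A skipped, B skipped.
Slots: [1:E] [2:G] [3:D] [4:C]
Profit = 40 + 59 + 46 + 48 = 193

193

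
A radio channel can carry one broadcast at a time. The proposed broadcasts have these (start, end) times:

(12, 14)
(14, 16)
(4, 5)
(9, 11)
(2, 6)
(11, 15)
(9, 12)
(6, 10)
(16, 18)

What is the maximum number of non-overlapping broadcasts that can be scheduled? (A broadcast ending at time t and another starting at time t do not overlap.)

5

Sort by end time and greedily take each interval whose start is ≥ the last chosen end.
Sorted by end: (4,5)  (2,6)  (6,10)  (9,11)  (9,12)  (12,14)  (11,15)  (14,16)  (16,18)
take (4,5); take (6,10); skip (9,11); skip (9,12); take (12,14); take (14,16); take (16,18).
Selected 5 broadcasts.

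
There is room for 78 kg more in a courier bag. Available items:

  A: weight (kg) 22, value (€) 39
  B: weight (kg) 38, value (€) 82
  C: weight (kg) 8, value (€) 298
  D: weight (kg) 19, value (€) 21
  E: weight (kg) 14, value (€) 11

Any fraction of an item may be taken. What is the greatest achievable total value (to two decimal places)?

430.05

Greedy by value/weight ratio, highest first.
Ratios (sorted): C 37.25, B 2.16, A 1.77, D 1.11, E 0.79
take C (8 @ 298); take B (38 @ 82); take A (22 @ 39); take 10/19 of D → 11.05. Capacity used 78/78.
Total value = 430.05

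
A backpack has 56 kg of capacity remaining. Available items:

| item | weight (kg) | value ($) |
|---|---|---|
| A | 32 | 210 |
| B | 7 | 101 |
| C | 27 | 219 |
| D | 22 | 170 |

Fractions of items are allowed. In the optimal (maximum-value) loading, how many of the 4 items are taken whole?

3

Ratios (sorted): B 14.43, C 8.11, D 7.73, A 6.56
take B (7 @ 101); take C (27 @ 219); take D (22 @ 170). Capacity used 56/56.
3 item(s) taken whole.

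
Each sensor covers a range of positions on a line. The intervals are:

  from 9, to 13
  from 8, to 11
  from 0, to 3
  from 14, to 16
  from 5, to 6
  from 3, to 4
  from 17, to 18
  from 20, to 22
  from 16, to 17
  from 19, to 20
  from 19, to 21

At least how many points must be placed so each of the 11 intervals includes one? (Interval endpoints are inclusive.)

Sort by right endpoint; whenever an interval is uncovered, place a point at its right end.
By right end: [0,3]  [3,4]  [5,6]  [8,11]  [9,13]  [14,16]  [16,17]  [17,18]  [19,20]  [19,21]  [20,22]
[0,3] uncovered → point at 3; [5,6] uncovered → point at 6; [8,11] uncovered → point at 11; [14,16] uncovered → point at 16; [17,18] uncovered → point at 18; [19,20] uncovered → point at 20.
Points: 3, 6, 11, 16, 18, 20 (6 total).

6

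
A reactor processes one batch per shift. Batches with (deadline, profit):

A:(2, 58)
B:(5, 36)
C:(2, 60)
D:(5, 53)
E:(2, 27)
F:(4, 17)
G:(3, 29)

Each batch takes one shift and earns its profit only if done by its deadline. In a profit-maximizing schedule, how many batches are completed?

5

Sort by profit descending; place each in the latest free slot ≤ its deadline.
By profit: C(d2,60), A(d2,58), D(d5,53), B(d5,36), G(d3,29), E(d2,27), F(d4,17)
C→slot 2; A→slot 1; D→slot 5; B→slot 4; G→slot 3; E skipped; F skipped.
5 of 7 scheduled.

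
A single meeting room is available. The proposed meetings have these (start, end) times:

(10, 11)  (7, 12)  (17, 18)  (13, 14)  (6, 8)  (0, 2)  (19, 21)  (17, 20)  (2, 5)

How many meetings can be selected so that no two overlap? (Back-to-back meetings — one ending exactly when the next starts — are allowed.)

Sort by end time and greedily take each interval whose start is ≥ the last chosen end.
By end time: (0,2), (2,5), (6,8), (10,11), (7,12), (13,14), (17,18), (17,20), (19,21).
Pick (0,2); next start ≥ 2 → (2,5); next start ≥ 5 → (6,8); next start ≥ 8 → (10,11); next start ≥ 11 → (13,14); next start ≥ 14 → (17,18); next start ≥ 18 → (19,21).
Selected 7 meetings.

7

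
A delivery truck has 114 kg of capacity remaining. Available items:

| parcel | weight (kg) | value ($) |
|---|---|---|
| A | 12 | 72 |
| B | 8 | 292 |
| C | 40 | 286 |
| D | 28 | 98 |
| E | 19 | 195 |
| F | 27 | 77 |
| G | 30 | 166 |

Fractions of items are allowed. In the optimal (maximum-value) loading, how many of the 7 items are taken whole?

Greedy by value/weight ratio, highest first.
Order: B (292/8=36.50) > E (195/19=10.26) > C (286/40=7.15) > A (72/12=6.00) > G (166/30=5.53) > D (98/28=3.50) > F (77/27=2.85)
Fill: take B (8 @ 292) → take E (19 @ 195) → take C (40 @ 286) → take A (12 @ 72) → take G (30 @ 166) → take 5/28 of D → 17.50; 114/114 used.
5 item(s) taken whole; one partial (take 5/28 of D).

5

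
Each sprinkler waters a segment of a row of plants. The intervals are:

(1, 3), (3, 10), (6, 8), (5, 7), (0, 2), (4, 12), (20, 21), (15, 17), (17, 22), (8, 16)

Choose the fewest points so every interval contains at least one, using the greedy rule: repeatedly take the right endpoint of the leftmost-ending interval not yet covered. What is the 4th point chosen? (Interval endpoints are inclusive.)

Process intervals by earliest right end; each time one isn't hit yet, stab at its right endpoint.
Sorted: [0,2] [1,3] [5,7] [6,8] [3,10] [4,12] [8,16] [15,17] [20,21] [17,22]
{[0,2],[1,3]} hit by 2; {[5,7],[6,8],[3,10],[4,12]} hit by 7; {[8,16],[15,17]} hit by 16; {[20,21],[17,22]} hit by 21.
Points: 2, 7, 16, 21 (4 total).

21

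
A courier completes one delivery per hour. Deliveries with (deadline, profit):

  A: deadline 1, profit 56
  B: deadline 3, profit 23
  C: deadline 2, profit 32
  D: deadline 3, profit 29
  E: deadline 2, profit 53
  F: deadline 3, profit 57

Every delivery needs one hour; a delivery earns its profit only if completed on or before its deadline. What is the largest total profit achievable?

166

Take jobs in profit order; each goes to the latest open slot no later than its deadline.
By profit: F(d3,57), A(d1,56), E(d2,53), C(d2,32), D(d3,29), B(d3,23)
F→slot 3; A→slot 1; E→slot 2; C skipped; D skipped; B skipped.
Profit = 56 + 53 + 57 = 166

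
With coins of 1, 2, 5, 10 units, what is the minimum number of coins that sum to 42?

5

Use the largest denomination that fits, subtract, and repeat.
42 = 4×10 + 1×2
Total coins = 4 + 1 = 5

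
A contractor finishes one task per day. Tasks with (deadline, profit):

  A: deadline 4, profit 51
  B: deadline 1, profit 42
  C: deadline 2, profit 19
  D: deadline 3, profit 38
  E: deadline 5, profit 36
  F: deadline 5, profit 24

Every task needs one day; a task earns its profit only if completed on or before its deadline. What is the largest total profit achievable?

Take jobs in profit order; each goes to the latest open slot no later than its deadline.
By profit: A(d4,51), B(d1,42), D(d3,38), E(d5,36), F(d5,24), C(d2,19)
A→slot 4; B→slot 1; D→slot 3; E→slot 5; F→slot 2; C skipped.
Profit = 42 + 24 + 38 + 51 + 36 = 191

191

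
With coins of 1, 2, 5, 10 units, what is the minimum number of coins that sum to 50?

Greedy: take as many of the largest coin as possible, then repeat with the remainder.
50 = 5×10
Total coins = 5 = 5

5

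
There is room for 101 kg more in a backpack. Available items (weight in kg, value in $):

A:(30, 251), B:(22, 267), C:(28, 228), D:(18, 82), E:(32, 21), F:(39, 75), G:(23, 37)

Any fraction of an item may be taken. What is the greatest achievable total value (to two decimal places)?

833.77

Sort by value per unit weight and fill in that order.
Ratios (sorted): B 12.14, A 8.37, C 8.14, D 4.56, F 1.92, G 1.61, E 0.66
take B (22 @ 267); take A (30 @ 251); take C (28 @ 228); take D (18 @ 82); take 3/39 of F → 5.77. Capacity used 101/101.
Total value = 833.77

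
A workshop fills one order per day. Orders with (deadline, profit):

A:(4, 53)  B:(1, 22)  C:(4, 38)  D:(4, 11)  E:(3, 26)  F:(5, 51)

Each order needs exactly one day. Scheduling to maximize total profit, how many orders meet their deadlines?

5

Take jobs in profit order; each goes to the latest open slot no later than its deadline.
Profit order: A=53 F=51 C=38 E=26 B=22 D=11
Assign: A→slot 4, F→slot 5, C→slot 3, E→slot 2, B→slot 1, D skipped.
Slots: [1:B] [2:E] [3:C] [4:A] [5:F]
5 of 6 scheduled.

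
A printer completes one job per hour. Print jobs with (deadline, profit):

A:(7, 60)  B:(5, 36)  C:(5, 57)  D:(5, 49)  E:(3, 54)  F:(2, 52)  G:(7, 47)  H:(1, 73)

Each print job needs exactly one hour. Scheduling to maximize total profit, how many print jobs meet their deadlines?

7

Take jobs in profit order; each goes to the latest open slot no later than its deadline.
Profit order: H=73 A=60 C=57 E=54 F=52 D=49 G=47 B=36
Assign: H→slot 1, A→slot 7, C→slot 5, E→slot 3, F→slot 2, D→slot 4, G→slot 6, B skipped.
Slots: [1:H] [2:F] [3:E] [4:D] [5:C] [6:G] [7:A]
7 of 8 scheduled.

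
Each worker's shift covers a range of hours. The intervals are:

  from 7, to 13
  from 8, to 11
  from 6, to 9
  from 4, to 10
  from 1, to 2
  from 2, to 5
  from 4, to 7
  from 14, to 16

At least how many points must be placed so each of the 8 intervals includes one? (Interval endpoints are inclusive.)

4

Process intervals by earliest right end; each time one isn't hit yet, stab at its right endpoint.
Sorted: [1,2] [2,5] [4,7] [6,9] [4,10] [8,11] [7,13] [14,16]
{[1,2],[2,5]} hit by 2; {[4,7],[6,9],[4,10]} hit by 7; {[8,11],[7,13]} hit by 11; {[14,16]} hit by 16.
Points: 2, 7, 11, 16 (4 total).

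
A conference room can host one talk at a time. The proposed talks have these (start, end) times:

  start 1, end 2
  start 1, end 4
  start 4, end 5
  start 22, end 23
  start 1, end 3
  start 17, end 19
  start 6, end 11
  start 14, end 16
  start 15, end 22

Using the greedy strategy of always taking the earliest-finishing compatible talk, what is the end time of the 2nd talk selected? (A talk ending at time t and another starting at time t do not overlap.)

5

Greedy by earliest finish: after sorting by end time, pick each interval compatible with the last pick.
Sorted by end: (1,2)  (1,3)  (1,4)  (4,5)  (6,11)  (14,16)  (17,19)  (15,22)  (22,23)
take (1,2); take (4,5); take (6,11); take (14,16); take (17,19); skip (15,22); take (22,23).
Selected: (1,2) (4,5) (6,11) (14,16) (17,19) (22,23)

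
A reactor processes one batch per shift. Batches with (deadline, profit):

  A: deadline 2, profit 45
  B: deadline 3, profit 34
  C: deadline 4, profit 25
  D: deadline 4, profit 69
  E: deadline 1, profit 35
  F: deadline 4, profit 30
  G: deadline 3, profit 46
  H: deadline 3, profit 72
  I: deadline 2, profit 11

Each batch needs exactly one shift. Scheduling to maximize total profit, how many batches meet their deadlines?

By profit: H(d3,72), D(d4,69), G(d3,46), A(d2,45), E(d1,35), B(d3,34), F(d4,30), C(d4,25), I(d2,11)
H→slot 3; D→slot 4; G→slot 2; A→slot 1; E skipped; B skipped; F skipped; C skipped; I skipped.
4 of 9 scheduled.

4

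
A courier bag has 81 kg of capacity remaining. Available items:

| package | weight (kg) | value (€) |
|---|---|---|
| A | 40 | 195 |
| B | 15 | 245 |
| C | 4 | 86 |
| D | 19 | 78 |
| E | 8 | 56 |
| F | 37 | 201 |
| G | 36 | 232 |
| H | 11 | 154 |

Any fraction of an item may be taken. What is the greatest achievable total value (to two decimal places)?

811.03

Order: C (86/4=21.50) > B (245/15=16.33) > H (154/11=14.00) > E (56/8=7.00) > G (232/36=6.44) > F (201/37=5.43) > A (195/40=4.88) > D (78/19=4.11)
Fill: take C (4 @ 86) → take B (15 @ 245) → take H (11 @ 154) → take E (8 @ 56) → take G (36 @ 232) → take 7/37 of F → 38.03; 81/81 used.
Total value = 811.03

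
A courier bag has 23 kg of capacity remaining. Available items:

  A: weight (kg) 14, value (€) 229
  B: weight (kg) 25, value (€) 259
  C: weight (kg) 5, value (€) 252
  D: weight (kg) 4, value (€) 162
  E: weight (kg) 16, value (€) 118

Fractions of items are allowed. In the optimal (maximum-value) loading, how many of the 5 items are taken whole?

Greedy by value/weight ratio, highest first.
Order: C (252/5=50.40) > D (162/4=40.50) > A (229/14=16.36) > B (259/25=10.36) > E (118/16=7.38)
Fill: take C (5 @ 252) → take D (4 @ 162) → take A (14 @ 229); 23/23 used.
3 item(s) taken whole.

3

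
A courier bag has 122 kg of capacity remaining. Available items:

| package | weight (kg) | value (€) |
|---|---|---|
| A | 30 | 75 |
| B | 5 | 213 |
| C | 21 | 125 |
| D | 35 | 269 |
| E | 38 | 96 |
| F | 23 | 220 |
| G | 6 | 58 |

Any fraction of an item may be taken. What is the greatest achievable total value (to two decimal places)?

Greedy by value/weight ratio, highest first.
Order: B (213/5=42.60) > G (58/6=9.67) > F (220/23=9.57) > D (269/35=7.69) > C (125/21=5.95) > E (96/38=2.53) > A (75/30=2.50)
Fill: take B (5 @ 213) → take G (6 @ 58) → take F (23 @ 220) → take D (35 @ 269) → take C (21 @ 125) → take 32/38 of E → 80.84; 122/122 used.
Total value = 965.84

965.84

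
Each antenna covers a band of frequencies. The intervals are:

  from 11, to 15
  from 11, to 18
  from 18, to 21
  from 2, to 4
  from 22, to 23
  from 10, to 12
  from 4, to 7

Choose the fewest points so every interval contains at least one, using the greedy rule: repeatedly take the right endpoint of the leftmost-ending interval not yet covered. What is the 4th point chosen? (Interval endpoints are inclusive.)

23

Process intervals by earliest right end; each time one isn't hit yet, stab at its right endpoint.
Sorted: [2,4] [4,7] [10,12] [11,15] [11,18] [18,21] [22,23]
{[2,4],[4,7]} hit by 4; {[10,12],[11,15],[11,18]} hit by 12; {[18,21]} hit by 21; {[22,23]} hit by 23.
Points: 4, 12, 21, 23 (4 total).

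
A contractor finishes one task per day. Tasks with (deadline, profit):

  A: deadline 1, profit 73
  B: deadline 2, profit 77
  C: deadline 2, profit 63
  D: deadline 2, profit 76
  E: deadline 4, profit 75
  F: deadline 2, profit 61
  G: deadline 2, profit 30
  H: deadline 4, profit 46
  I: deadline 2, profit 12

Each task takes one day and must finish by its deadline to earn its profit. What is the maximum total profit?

274

By profit: B(d2,77), D(d2,76), E(d4,75), A(d1,73), C(d2,63), F(d2,61), H(d4,46), G(d2,30), I(d2,12)
B→slot 2; D→slot 1; E→slot 4; A skipped; C skipped; F skipped; H→slot 3; G skipped; I skipped.
Profit = 76 + 77 + 46 + 75 = 274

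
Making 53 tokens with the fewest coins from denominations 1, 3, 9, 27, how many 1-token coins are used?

Greedy: take as many of the largest coin as possible, then repeat with the remainder.
53 − 1×27→26 − 2×9→8 − 2×3→2 − 2×1→0
Count of 1: 2

2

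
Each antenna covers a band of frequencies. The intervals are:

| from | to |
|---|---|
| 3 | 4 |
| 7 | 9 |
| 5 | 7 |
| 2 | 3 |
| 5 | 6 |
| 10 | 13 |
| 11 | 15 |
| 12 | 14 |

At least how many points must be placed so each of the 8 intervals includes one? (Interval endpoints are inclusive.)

Sort by right endpoint; whenever an interval is uncovered, place a point at its right end.
By right end: [2,3]  [3,4]  [5,6]  [5,7]  [7,9]  [10,13]  [12,14]  [11,15]
[2,3] uncovered → point at 3; [5,6] uncovered → point at 6; [7,9] uncovered → point at 9; [10,13] uncovered → point at 13.
Points: 3, 6, 9, 13 (4 total).

4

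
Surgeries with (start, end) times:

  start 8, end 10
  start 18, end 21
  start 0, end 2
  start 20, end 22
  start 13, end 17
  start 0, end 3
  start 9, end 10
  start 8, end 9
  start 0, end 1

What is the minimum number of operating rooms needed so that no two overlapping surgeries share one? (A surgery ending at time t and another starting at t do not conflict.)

The answer is the maximum number of intervals overlapping at any instant.
starts: [0, 0, 0, 8, 8, 9, 13, 18, 20]
ends:   [1, 2, 3, 9, 10, 10, 17, 21, 22]
s0→1 s0→2 s0→3  — peak 3.

3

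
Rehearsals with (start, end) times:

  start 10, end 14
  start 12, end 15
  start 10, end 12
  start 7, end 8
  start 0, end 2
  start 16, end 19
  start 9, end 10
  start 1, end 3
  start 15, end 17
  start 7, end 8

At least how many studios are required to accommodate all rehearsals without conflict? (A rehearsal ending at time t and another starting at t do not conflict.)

The answer is the maximum number of intervals overlapping at any instant.
Events (time:±→running): 0:+→1 1:+→2 … peak 2.

2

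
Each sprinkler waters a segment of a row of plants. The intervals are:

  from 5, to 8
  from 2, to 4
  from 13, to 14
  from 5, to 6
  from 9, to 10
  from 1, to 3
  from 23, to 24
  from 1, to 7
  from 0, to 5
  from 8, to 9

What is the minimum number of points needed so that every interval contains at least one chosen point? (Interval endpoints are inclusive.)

5

Process intervals by earliest right end; each time one isn't hit yet, stab at its right endpoint.
Sorted: [1,3] [2,4] [0,5] [5,6] [1,7] [5,8] [8,9] [9,10] [13,14] [23,24]
{[1,3],[2,4],[0,5]} hit by 3; {[5,6],[1,7],[5,8]} hit by 6; {[8,9],[9,10]} hit by 9; {[13,14]} hit by 14; {[23,24]} hit by 24.
Points: 3, 6, 9, 14, 24 (5 total).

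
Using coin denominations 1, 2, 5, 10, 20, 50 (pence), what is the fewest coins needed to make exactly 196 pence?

196 = 3×50 + 2×20 + 1×5 + 1×1
Total coins = 3 + 2 + 1 + 1 = 7

7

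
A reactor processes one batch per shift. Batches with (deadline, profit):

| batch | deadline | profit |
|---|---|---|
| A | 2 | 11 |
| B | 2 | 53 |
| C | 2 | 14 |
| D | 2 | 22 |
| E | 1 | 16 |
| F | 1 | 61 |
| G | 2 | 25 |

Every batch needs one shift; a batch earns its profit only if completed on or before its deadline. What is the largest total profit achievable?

114

Sort by profit descending; place each in the latest free slot ≤ its deadline.
Profit order: F=61 B=53 G=25 D=22 E=16 C=14 A=11
Assign: F→slot 1, B→slot 2, G skipped, D skipped, E skipped, C skipped, A skipped.
Slots: [1:F] [2:B]
Profit = 61 + 53 = 114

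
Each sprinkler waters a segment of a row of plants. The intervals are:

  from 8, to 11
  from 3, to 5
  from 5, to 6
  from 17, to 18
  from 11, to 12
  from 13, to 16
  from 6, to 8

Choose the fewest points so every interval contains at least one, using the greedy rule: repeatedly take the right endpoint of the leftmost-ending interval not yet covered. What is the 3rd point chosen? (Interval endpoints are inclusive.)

By right end: [3,5]  [5,6]  [6,8]  [8,11]  [11,12]  [13,16]  [17,18]
[3,5] uncovered → point at 5; [6,8] uncovered → point at 8; [11,12] uncovered → point at 12; [13,16] uncovered → point at 16; [17,18] uncovered → point at 18.
Points: 5, 8, 12, 16, 18 (5 total).

12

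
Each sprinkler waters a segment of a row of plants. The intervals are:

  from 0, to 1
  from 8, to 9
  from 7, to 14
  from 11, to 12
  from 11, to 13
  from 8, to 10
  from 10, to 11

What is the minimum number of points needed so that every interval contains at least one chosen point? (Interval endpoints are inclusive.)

Sorted: [0,1] [8,9] [8,10] [10,11] [11,12] [11,13] [7,14]
{[0,1]} hit by 1; {[8,9],[8,10]} hit by 9; {[10,11],[11,12],[11,13],[7,14]} hit by 11.
Points: 1, 9, 11 (3 total).

3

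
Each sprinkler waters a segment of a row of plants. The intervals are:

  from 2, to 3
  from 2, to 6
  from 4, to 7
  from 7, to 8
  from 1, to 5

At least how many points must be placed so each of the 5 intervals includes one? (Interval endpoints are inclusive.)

2

Process intervals by earliest right end; each time one isn't hit yet, stab at its right endpoint.
By right end: [2,3]  [1,5]  [2,6]  [4,7]  [7,8]
[2,3] uncovered → point at 3; [4,7] uncovered → point at 7.
Points: 3, 7 (2 total).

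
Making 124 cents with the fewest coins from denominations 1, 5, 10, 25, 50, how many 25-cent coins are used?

0

Use the largest denomination that fits, subtract, and repeat.
124 = 2×50 + 2×10 + 4×1
Count of 25: 0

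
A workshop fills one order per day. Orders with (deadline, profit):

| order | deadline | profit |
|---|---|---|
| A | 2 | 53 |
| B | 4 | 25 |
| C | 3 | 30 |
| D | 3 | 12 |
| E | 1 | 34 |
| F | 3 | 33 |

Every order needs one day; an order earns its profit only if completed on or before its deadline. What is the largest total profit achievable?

145

Sort by profit descending; place each in the latest free slot ≤ its deadline.
Profit order: A=53 E=34 F=33 C=30 B=25 D=12
Assign: A→slot 2, E→slot 1, F→slot 3, C skipped, B→slot 4, D skipped.
Slots: [1:E] [2:A] [3:F] [4:B]
Profit = 34 + 53 + 33 + 25 = 145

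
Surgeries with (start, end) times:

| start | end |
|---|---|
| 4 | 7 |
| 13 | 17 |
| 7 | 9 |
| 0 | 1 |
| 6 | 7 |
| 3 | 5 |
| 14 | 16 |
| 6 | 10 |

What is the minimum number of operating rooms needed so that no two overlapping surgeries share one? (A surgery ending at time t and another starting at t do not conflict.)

3

starts: [0, 3, 4, 6, 6, 7, 13, 14]
ends:   [1, 5, 7, 7, 9, 10, 16, 17]
s0→1 e1→0 s3→1 s4→2 e5→1 s6→2 s6→3  — peak 3.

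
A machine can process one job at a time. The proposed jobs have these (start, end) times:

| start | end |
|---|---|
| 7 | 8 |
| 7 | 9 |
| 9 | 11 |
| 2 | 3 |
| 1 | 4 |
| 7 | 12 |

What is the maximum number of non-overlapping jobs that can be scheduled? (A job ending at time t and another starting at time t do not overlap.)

Sorted by end: (2,3)  (1,4)  (7,8)  (7,9)  (9,11)  (7,12)
take (2,3); skip (1,4); take (7,8); take (9,11).
Selected 3 jobs.

3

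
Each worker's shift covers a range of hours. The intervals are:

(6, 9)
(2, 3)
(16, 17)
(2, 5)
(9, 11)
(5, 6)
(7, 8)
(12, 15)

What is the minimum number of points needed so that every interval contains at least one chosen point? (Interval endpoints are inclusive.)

By right end: [2,3]  [2,5]  [5,6]  [7,8]  [6,9]  [9,11]  [12,15]  [16,17]
[2,3] uncovered → point at 3; [5,6] uncovered → point at 6; [7,8] uncovered → point at 8; [9,11] uncovered → point at 11; [12,15] uncovered → point at 15; [16,17] uncovered → point at 17.
Points: 3, 6, 8, 11, 15, 17 (6 total).

6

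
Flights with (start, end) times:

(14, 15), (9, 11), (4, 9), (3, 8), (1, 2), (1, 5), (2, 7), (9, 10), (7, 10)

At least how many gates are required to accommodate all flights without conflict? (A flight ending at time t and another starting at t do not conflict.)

4

Count concurrent intervals with a sweep; the peak is the room count.
Events (time:±→running): 1:+→1 1:+→2 2:-→1 2:+→2 3:+→3 4:+→4 … peak 4.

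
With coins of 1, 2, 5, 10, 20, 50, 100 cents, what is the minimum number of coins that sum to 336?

7

336 = 3×100 + 1×20 + 1×10 + 1×5 + 1×1
Total coins = 3 + 1 + 1 + 1 + 1 = 7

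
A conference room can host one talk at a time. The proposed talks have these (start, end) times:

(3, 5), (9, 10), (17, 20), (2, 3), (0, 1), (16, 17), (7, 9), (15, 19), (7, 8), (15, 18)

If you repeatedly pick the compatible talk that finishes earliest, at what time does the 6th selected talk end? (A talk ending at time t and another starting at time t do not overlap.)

17

Sorted by end: (0,1)  (2,3)  (3,5)  (7,8)  (7,9)  (9,10)  (16,17)  (15,18)  (15,19)  (17,20)
take (0,1); take (2,3); take (3,5); take (7,8); skip (7,9); take (9,10); take (16,17); skip (15,18); take (17,20).
Selected: (0,1) (2,3) (3,5) (7,8) (9,10) (16,17) (17,20)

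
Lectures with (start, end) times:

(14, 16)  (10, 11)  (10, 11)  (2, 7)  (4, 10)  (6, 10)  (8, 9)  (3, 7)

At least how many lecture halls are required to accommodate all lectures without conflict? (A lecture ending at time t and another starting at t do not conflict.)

Count concurrent intervals with a sweep; the peak is the room count.
starts: [2, 3, 4, 6, 8, 10, 10, 14]
ends:   [7, 7, 9, 10, 10, 11, 11, 16]
s2→1 s3→2 s4→3 s6→4  — peak 4.

4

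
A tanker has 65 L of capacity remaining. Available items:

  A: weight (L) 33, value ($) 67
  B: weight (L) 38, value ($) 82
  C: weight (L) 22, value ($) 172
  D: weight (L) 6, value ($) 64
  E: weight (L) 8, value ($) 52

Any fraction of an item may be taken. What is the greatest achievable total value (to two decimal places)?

Greedy by value/weight ratio, highest first.
Ratios (sorted): D 10.67, C 7.82, E 6.50, B 2.16, A 2.03
take D (6 @ 64); take C (22 @ 172); take E (8 @ 52); take 29/38 of B → 62.58. Capacity used 65/65.
Total value = 350.58

350.58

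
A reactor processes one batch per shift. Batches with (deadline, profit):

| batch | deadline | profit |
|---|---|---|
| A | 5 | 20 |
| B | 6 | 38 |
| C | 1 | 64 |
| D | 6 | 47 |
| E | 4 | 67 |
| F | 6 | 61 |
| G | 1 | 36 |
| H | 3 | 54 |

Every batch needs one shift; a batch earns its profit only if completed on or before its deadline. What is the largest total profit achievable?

Profit order: E=67 C=64 F=61 H=54 D=47 B=38 G=36 A=20
Assign: E→slot 4, C→slot 1, F→slot 6, H→slot 3, D→slot 5, B→slot 2, G skipped, A skipped.
Slots: [1:C] [2:B] [3:H] [4:E] [5:D] [6:F]
Profit = 64 + 38 + 54 + 67 + 47 + 61 = 331

331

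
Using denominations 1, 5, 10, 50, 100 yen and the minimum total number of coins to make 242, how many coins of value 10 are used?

4

242 − 2×100→42 − 4×10→2 − 2×1→0
Count of 10: 4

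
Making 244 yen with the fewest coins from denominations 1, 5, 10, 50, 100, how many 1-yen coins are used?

Greedy: take as many of the largest coin as possible, then repeat with the remainder.
244 = 2×100 + 4×10 + 4×1
Count of 1: 4

4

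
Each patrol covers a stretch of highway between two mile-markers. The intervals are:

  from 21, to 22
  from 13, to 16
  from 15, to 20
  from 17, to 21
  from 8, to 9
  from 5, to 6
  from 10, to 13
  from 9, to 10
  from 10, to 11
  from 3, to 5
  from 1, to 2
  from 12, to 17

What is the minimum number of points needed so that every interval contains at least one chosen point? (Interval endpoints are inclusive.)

6

Process intervals by earliest right end; each time one isn't hit yet, stab at its right endpoint.
Sorted: [1,2] [3,5] [5,6] [8,9] [9,10] [10,11] [10,13] [13,16] [12,17] [15,20] [17,21] [21,22]
{[1,2]} hit by 2; {[3,5],[5,6]} hit by 5; {[8,9],[9,10]} hit by 9; {[10,11],[10,13]} hit by 11; {[13,16],[12,17],[15,20]} hit by 16; {[17,21],[21,22]} hit by 21.
Points: 2, 5, 9, 11, 16, 21 (6 total).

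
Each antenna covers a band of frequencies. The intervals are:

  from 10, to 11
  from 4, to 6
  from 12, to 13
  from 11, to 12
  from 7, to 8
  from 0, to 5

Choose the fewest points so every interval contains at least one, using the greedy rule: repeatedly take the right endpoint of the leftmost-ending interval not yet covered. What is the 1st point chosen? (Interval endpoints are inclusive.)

By right end: [0,5]  [4,6]  [7,8]  [10,11]  [11,12]  [12,13]
[0,5] uncovered → point at 5; [7,8] uncovered → point at 8; [10,11] uncovered → point at 11; [12,13] uncovered → point at 13.
Points: 5, 8, 11, 13 (4 total).

5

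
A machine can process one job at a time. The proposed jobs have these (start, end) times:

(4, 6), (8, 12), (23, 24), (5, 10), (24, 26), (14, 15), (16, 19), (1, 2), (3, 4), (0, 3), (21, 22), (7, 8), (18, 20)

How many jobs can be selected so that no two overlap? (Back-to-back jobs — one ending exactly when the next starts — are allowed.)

Sorted by end: (1,2)  (0,3)  (3,4)  (4,6)  (7,8)  (5,10)  (8,12)  (14,15)  (16,19)  (18,20)  (21,22)  (23,24)  (24,26)
take (1,2); take (3,4); take (4,6); take (7,8); take (8,12); take (14,15); take (16,19); skip (18,20); take (21,22); take (23,24); take (24,26).
Selected 10 jobs.

10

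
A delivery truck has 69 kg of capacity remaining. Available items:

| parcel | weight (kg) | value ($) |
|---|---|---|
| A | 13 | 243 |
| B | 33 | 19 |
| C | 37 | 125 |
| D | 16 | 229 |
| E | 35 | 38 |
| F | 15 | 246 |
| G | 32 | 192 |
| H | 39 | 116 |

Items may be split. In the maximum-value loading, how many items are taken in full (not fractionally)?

Greedy by value/weight ratio, highest first.
Order: A (243/13=18.69) > F (246/15=16.40) > D (229/16=14.31) > G (192/32=6.00) > C (125/37=3.38) > H (116/39=2.97) > E (38/35=1.09) > B (19/33=0.58)
Fill: take A (13 @ 243) → take F (15 @ 246) → take D (16 @ 229) → take 25/32 of G → 150.00; 69/69 used.
3 item(s) taken whole; one partial (take 25/32 of G).

3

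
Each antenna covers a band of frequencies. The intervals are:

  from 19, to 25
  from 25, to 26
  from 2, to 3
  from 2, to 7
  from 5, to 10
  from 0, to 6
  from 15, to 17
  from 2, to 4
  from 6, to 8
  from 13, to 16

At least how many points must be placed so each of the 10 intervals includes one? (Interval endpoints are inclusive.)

Sorted: [2,3] [2,4] [0,6] [2,7] [6,8] [5,10] [13,16] [15,17] [19,25] [25,26]
{[2,3],[2,4],[0,6],[2,7]} hit by 3; {[6,8],[5,10]} hit by 8; {[13,16],[15,17]} hit by 16; {[19,25],[25,26]} hit by 25.
Points: 3, 8, 16, 25 (4 total).

4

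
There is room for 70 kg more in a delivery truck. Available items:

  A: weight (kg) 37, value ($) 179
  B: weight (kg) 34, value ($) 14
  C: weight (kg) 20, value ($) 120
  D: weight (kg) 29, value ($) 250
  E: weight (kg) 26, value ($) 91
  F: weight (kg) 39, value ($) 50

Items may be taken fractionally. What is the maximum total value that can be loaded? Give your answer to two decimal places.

471.59

Order: D (250/29=8.62) > C (120/20=6.00) > A (179/37=4.84) > E (91/26=3.50) > F (50/39=1.28) > B (14/34=0.41)
Fill: take D (29 @ 250) → take C (20 @ 120) → take 21/37 of A → 101.59; 70/70 used.
Total value = 471.59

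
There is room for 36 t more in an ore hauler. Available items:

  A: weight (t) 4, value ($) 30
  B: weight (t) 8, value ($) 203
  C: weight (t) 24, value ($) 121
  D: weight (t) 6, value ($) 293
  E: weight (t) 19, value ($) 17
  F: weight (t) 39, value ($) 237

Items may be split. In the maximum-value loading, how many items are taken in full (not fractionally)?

Sort by value per unit weight and fill in that order.
Ratios (sorted): D 48.83, B 25.38, A 7.50, F 6.08, C 5.04, E 0.89
take D (6 @ 293); take B (8 @ 203); take A (4 @ 30); take 18/39 of F → 109.38. Capacity used 36/36.
3 item(s) taken whole; one partial (take 18/39 of F).

3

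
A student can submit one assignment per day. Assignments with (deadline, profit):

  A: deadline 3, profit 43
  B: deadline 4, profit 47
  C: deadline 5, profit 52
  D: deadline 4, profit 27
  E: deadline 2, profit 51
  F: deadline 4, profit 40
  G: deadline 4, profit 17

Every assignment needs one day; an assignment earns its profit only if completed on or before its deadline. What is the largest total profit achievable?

233

Profit order: C=52 E=51 B=47 A=43 F=40 D=27 G=17
Assign: C→slot 5, E→slot 2, B→slot 4, A→slot 3, F→slot 1, D skipped, G skipped.
Slots: [1:F] [2:E] [3:A] [4:B] [5:C]
Profit = 40 + 51 + 43 + 47 + 52 = 233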